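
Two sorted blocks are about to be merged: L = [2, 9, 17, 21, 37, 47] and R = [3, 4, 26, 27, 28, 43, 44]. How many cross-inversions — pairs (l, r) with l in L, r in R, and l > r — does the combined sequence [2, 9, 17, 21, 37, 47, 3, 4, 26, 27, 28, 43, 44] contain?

18

Count, for every r in R, how many entries of L exceed r:
r = 3: 9, 17, 21, 37, 47 → 5
r = 4: 9, 17, 21, 37, 47 → 5
r = 26: 37, 47 → 2
r = 27: 37, 47 → 2
r = 28: 37, 47 → 2
r = 43: 47 → 1
r = 44: 47 → 1
Cross-inversions: 5 + 5 + 2 + 2 + 2 + 1 + 1 = 18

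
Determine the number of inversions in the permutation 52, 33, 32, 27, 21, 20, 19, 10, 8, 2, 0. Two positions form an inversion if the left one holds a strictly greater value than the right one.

55

Element-by-element contributions:
52 → 33, 32, 27, 21, 20, 19, 10, 8, 2, 0 → 10
33 → 32, 27, 21, 20, 19, 10, 8, 2, 0 → 9
32 → 27, 21, 20, 19, 10, 8, 2, 0 → 8
27 → 21, 20, 19, 10, 8, 2, 0 → 7
21 → 20, 19, 10, 8, 2, 0 → 6
20 → 19, 10, 8, 2, 0 → 5
19 → 10, 8, 2, 0 → 4
10 → 8, 2, 0 → 3
8 → 2, 0 → 2
2 → 0 → 1
0 → none → 0
Sum: 10 + 9 + 8 + 7 + 6 + 5 + 4 + 3 + 2 + 1 + 0 = 55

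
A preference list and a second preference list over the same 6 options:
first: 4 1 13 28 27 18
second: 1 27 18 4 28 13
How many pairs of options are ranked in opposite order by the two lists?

8

Assign each item its position (1..6) in the first ordering, then rewrite the second ordering as that position sequence:
positions: 4→1, 1→2, 13→3, 28→4, 27→5, 18→6
second ordering as positions: [2, 5, 6, 1, 4, 3]
Discordant pairs = inversions in this position sequence.
2: 1 → 1
5: 1, 4, 3 → 3
6: 1, 4, 3 → 3
1: 0
4: 3 → 1
3: 0
Total: 1 + 3 + 3 + 0 + 1 + 0 = 8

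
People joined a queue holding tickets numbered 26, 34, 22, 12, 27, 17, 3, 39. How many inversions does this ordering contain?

16

Element-by-element contributions:
26: 4
34: 5
22: 3
12: 1
27: 2
17: 1
3: 0
39: 0
Sum: 4 + 5 + 3 + 1 + 2 + 1 + 0 + 0 = 16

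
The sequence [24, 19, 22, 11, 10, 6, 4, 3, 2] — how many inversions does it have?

Inversions: 35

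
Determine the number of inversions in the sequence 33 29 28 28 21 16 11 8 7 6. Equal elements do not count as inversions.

For each element, count later entries that are smaller:
33 → 29, 28, 28, 21, 16, 11, 8, 7, 6 → 9
29 → 28, 28, 21, 16, 11, 8, 7, 6 → 8
28 → 21, 16, 11, 8, 7, 6 → 6
28 → 21, 16, 11, 8, 7, 6 → 6
21 → 16, 11, 8, 7, 6 → 5
16 → 11, 8, 7, 6 → 4
11 → 8, 7, 6 → 3
8 → 7, 6 → 2
7 → 6 → 1
6 → none → 0
Sum: 9 + 8 + 6 + 6 + 5 + 4 + 3 + 2 + 1 + 0 = 44

Inversions: 44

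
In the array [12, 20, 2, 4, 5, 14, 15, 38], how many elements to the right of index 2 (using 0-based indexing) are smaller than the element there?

The element at index 2 is 2.
Elements after it: 4, 5, 14, 15, 38
None of them are smaller than 2.

0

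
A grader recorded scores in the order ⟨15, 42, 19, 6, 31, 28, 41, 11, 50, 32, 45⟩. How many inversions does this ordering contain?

Sweep left to right; for each value list the smaller values that follow it:
15: 2
42: 7
19: 2
6: 0
31: 2
28: 1
41: 2
11: 0
50: 2
32: 0
45: 0
Sum: 2 + 7 + 2 + 0 + 2 + 1 + 2 + 0 + 2 + 0 + 0 = 18

18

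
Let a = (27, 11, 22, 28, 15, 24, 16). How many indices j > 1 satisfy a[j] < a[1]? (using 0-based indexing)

0

The element at index 1 is 11.
Elements after it: 22, 28, 15, 24, 16
None of them are smaller than 11.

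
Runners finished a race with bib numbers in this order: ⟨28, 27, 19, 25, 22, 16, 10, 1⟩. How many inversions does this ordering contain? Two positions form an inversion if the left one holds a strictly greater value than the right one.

For each element, count later entries that are smaller:
28 → 27, 19, 25, 22, 16, 10, 1 → 7
27 → 19, 25, 22, 16, 10, 1 → 6
19 → 16, 10, 1 → 3
25 → 22, 16, 10, 1 → 4
22 → 16, 10, 1 → 3
16 → 10, 1 → 2
10 → 1 → 1
1 → none → 0
Sum: 7 + 6 + 3 + 4 + 3 + 2 + 1 + 0 = 26

26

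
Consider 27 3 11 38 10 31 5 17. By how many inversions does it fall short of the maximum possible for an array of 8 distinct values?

14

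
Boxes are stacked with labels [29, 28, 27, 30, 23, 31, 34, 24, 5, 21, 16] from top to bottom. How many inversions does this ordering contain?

Inversions: 38

Count, for each position, how many later elements it exceeds:
29: 7
28: 6
27: 5
30: 5
23: 3
31: 4
34: 4
24: 3
5: 0
21: 1
16: 0
Sum: 7 + 6 + 5 + 5 + 3 + 4 + 4 + 3 + 0 + 1 + 0 = 38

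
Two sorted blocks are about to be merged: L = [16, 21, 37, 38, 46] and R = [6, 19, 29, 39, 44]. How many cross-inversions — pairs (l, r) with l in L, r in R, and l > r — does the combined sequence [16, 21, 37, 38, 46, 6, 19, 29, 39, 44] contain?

14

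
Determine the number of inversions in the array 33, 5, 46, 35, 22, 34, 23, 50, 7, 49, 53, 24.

Count, for each position, how many later elements it exceeds:
33 → 5, 22, 23, 7, 24 → 5
5 → none → 0
46 → 35, 22, 34, 23, 7, 24 → 6
35 → 22, 34, 23, 7, 24 → 5
22 → 7 → 1
34 → 23, 7, 24 → 3
23 → 7 → 1
50 → 7, 49, 24 → 3
7 → none → 0
49 → 24 → 1
53 → 24 → 1
24 → none → 0
Sum: 5 + 0 + 6 + 5 + 1 + 3 + 1 + 3 + 0 + 1 + 1 + 0 = 26

26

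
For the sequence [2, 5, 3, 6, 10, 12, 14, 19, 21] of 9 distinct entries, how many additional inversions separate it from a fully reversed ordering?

35 inversions short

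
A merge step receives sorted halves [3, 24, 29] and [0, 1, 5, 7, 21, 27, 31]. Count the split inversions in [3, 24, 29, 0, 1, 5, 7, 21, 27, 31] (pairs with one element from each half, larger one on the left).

Count, for every r in R, how many entries of L exceed r:
r = 0: 3, 24, 29 → 3
r = 1: 3, 24, 29 → 3
r = 5: 24, 29 → 2
r = 7: 24, 29 → 2
r = 21: 24, 29 → 2
r = 27: 29 → 1
r = 31: none → 0
Cross-inversions: 3 + 3 + 2 + 2 + 2 + 1 + 0 = 13

13 cross-inversions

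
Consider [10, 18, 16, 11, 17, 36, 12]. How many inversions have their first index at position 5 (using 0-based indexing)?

1 such element

The element at index 5 is 36.
Elements after it: 12
Those smaller than 36: 12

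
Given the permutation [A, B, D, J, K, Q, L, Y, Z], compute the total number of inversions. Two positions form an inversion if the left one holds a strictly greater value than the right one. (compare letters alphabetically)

1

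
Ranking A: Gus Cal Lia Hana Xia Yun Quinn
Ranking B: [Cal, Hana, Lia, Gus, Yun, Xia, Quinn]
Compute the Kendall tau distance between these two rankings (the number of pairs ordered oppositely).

Assign each item its position (1..7) in the first ordering, then rewrite the second ordering as that position sequence:
positions: Gus→1, Cal→2, Lia→3, Hana→4, Xia→5, Yun→6, Quinn→7
second ordering as positions: [2, 4, 3, 1, 6, 5, 7]
Discordant pairs = inversions in this position sequence.
2: 1 → 1
4: 3, 1 → 2
3: 1 → 1
1: 0
6: 5 → 1
5: 0
7: 0
Total: 1 + 2 + 1 + 0 + 1 + 0 + 0 = 5

5 discordant pairs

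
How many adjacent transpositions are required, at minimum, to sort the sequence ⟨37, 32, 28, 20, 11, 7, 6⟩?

Each adjacent swap fixes exactly one inversion, so the minimum swap count equals the number of inversions.
Count inversions — for each element, later elements that are smaller:
37: 32, 28, 20, 11, 7, 6 → 6
32: 28, 20, 11, 7, 6 → 5
28: 20, 11, 7, 6 → 4
20: 11, 7, 6 → 3
11: 7, 6 → 2
7: 6 → 1
6: none → 0
Total inversions: 6 + 5 + 4 + 3 + 2 + 1 + 0 = 21

21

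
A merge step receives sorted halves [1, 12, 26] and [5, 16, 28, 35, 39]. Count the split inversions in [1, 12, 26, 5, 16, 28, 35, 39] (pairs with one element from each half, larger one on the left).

Count, for every r in R, how many entries of L exceed r:
r = 5: 12, 26 → 2
r = 16: 26 → 1
r = 28: none → 0
r = 35: none → 0
r = 39: none → 0
Cross-inversions: 2 + 1 + 0 + 0 + 0 = 3

3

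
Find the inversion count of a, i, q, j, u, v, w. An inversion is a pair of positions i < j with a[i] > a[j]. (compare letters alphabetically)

For each element, count later entries that are smaller:
a: 0
i: 0
q: 1
j: 0
u: 0
v: 0
w: 0
Sum: 0 + 0 + 1 + 0 + 0 + 0 + 0 = 1

1 inversion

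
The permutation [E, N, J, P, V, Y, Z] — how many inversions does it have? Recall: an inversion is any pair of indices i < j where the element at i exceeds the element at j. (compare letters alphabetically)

1 inversion

Listing every pair i<j with a[i]>a[j] (using 1-based positions):
(2,3): N > J
That's 1 pair.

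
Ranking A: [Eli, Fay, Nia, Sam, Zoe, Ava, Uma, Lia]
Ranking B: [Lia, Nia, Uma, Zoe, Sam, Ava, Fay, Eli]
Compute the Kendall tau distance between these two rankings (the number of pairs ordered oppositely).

Discordant pairs: 22

Assign each item its position (1..8) in the first ordering, then rewrite the second ordering as that position sequence:
positions: Eli→1, Fay→2, Nia→3, Sam→4, Zoe→5, Ava→6, Uma→7, Lia→8
second ordering as positions: [8, 3, 7, 5, 4, 6, 2, 1]
Discordant pairs = inversions in this position sequence.
8: 3, 7, 5, 4, 6, 2, 1 → 7
3: 2, 1 → 2
7: 5, 4, 6, 2, 1 → 5
5: 4, 2, 1 → 3
4: 2, 1 → 2
6: 2, 1 → 2
2: 1 → 1
1: 0
Total: 7 + 2 + 5 + 3 + 2 + 2 + 1 + 0 = 22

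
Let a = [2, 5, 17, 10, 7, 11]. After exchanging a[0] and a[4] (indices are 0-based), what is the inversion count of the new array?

7 inversions

Positions 0 and 4 hold 2 and 7; after swapping, the array is [7, 5, 17, 10, 2, 11].
Count, for each position, how many later elements it exceeds:
7: 2
5: 1
17: 3
10: 1
2: 0
11: 0
Sum: 2 + 1 + 3 + 1 + 0 + 0 = 7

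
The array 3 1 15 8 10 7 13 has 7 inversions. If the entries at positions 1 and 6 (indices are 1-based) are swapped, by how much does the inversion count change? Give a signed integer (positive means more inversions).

Positions 1 and 6 hold 3 and 7; after swapping, the array is [7, 1, 15, 8, 10, 3, 13].
Element-by-element contributions:
7: 2
1: 0
15: 4
8: 1
10: 1
3: 0
13: 0
Sum: 2 + 0 + 4 + 1 + 1 + 0 + 0 = 8
Change: 8 − 7 = +1

+1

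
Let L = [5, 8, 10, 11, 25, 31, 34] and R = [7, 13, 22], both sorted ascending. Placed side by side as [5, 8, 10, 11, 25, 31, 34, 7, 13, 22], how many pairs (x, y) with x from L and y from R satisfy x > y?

Take each right-half value and tally the left-half values above it:
r = 7: 8, 10, 11, 25, 31, 34 → 6
r = 13: 25, 31, 34 → 3
r = 22: 25, 31, 34 → 3
Cross-inversions: 6 + 3 + 3 = 12

12 cross-inversions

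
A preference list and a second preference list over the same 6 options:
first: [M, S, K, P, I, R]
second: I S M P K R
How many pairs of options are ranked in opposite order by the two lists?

6

Assign each item its position (1..6) in the first ordering, then rewrite the second ordering as that position sequence:
positions: M→1, S→2, K→3, P→4, I→5, R→6
second ordering as positions: [5, 2, 1, 4, 3, 6]
Discordant pairs = inversions in this position sequence.
5: 2, 1, 4, 3 → 4
2: 1 → 1
1: 0
4: 3 → 1
3: 0
6: 0
Total: 4 + 1 + 0 + 1 + 0 + 0 = 6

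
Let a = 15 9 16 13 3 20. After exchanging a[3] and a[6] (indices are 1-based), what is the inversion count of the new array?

Positions 3 and 6 hold 16 and 20; after swapping, the array is [15, 9, 20, 13, 3, 16].
Count, for each position, how many later elements it exceeds:
15 → 9, 13, 3 → 3
9 → 3 → 1
20 → 13, 3, 16 → 3
13 → 3 → 1
3 → none → 0
16 → none → 0
Sum: 3 + 1 + 3 + 1 + 0 + 0 = 8

Inversions: 8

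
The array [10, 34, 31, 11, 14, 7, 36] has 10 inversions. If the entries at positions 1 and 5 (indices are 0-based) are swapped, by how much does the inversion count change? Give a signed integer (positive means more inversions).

-7

Positions 1 and 5 hold 34 and 7; after swapping, the array is [10, 7, 31, 11, 14, 34, 36].
Count, for each position, how many later elements it exceeds:
10: 1
7: 0
31: 2
11: 0
14: 0
34: 0
36: 0
Sum: 1 + 0 + 2 + 0 + 0 + 0 + 0 = 3
Change: 3 − 10 = -7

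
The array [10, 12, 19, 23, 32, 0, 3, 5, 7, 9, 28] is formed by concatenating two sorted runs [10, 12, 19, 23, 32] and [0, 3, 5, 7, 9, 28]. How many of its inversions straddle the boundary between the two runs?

Take each right-half value and tally the left-half values above it:
r = 0: 10, 12, 19, 23, 32 → 5
r = 3: 10, 12, 19, 23, 32 → 5
r = 5: 10, 12, 19, 23, 32 → 5
r = 7: 10, 12, 19, 23, 32 → 5
r = 9: 10, 12, 19, 23, 32 → 5
r = 28: 32 → 1
Cross-inversions: 5 + 5 + 5 + 5 + 5 + 1 = 26

26 split inversions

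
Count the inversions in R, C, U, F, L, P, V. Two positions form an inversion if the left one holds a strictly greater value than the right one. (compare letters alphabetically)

7

Inversion pairs (indices are 1-based):
(1,2): R > C
(1,4): R > F
(1,5): R > L
(1,6): R > P
(3,4): U > F
(3,5): U > L
(3,6): U > P
That's 7 pairs.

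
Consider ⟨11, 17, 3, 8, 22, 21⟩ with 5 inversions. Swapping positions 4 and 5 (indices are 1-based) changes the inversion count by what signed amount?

Positions 4 and 5 hold 8 and 22; after swapping, the array is [11, 17, 3, 22, 8, 21].
Element-by-element contributions:
11 → 3, 8 → 2
17 → 3, 8 → 2
3 → none → 0
22 → 8, 21 → 2
8 → none → 0
21 → none → 0
Sum: 2 + 2 + 0 + 2 + 0 + 0 = 6
Change: 6 − 5 = +1

+1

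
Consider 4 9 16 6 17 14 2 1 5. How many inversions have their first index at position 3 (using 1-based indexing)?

The element at index 3 is 16.
Elements after it: 6, 17, 14, 2, 1, 5
Those smaller than 16: 6, 14, 2, 1, 5

5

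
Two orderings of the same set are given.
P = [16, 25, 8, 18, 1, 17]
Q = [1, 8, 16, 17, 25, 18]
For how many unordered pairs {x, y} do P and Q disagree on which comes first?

8

Assign each item its position (1..6) in the first ordering, then rewrite the second ordering as that position sequence:
positions: 16→1, 25→2, 8→3, 18→4, 1→5, 17→6
second ordering as positions: [5, 3, 1, 6, 2, 4]
Discordant pairs = inversions in this position sequence.
5: 3, 1, 2, 4 → 4
3: 1, 2 → 2
1: 0
6: 2, 4 → 2
2: 0
4: 0
Total: 4 + 2 + 0 + 2 + 0 + 0 = 8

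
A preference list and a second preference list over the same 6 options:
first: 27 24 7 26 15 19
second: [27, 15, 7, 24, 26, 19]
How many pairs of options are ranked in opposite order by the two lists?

Assign each item its position (1..6) in the first ordering, then rewrite the second ordering as that position sequence:
positions: 27→1, 24→2, 7→3, 26→4, 15→5, 19→6
second ordering as positions: [1, 5, 3, 2, 4, 6]
Discordant pairs = inversions in this position sequence.
1: 0
5: 3, 2, 4 → 3
3: 2 → 1
2: 0
4: 0
6: 0
Total: 0 + 3 + 1 + 0 + 0 + 0 = 4

4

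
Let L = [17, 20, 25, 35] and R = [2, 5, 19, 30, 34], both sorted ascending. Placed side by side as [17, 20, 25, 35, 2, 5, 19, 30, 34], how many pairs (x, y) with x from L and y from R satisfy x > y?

13

For each element r of the right run, count left-run elements greater than r:
r = 2: 17, 20, 25, 35 → 4
r = 5: 17, 20, 25, 35 → 4
r = 19: 20, 25, 35 → 3
r = 30: 35 → 1
r = 34: 35 → 1
Cross-inversions: 4 + 4 + 3 + 1 + 1 = 13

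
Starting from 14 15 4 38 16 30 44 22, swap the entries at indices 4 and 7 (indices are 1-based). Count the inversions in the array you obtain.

Positions 4 and 7 hold 38 and 44; after swapping, the array is [14, 15, 4, 44, 16, 30, 38, 22].
Element-by-element contributions:
14 → 4 → 1
15 → 4 → 1
4 → none → 0
44 → 16, 30, 38, 22 → 4
16 → none → 0
30 → 22 → 1
38 → 22 → 1
22 → none → 0
Sum: 1 + 1 + 0 + 4 + 0 + 1 + 1 + 0 = 8

There are 8 inversions.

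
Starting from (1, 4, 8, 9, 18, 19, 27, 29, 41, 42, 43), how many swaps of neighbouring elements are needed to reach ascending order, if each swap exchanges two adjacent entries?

Minimum adjacent swaps = number of inversions (each swap of adjacent out-of-order elements removes one inversion and no swap can remove more).
Count inversions — for each element, later elements that are smaller:
1: none → 0
4: none → 0
8: none → 0
9: none → 0
18: none → 0
19: none → 0
27: none → 0
29: none → 0
41: none → 0
42: none → 0
43: none → 0
Total inversions: 0 + 0 + 0 + 0 + 0 + 0 + 0 + 0 + 0 + 0 + 0 = 0

0 swaps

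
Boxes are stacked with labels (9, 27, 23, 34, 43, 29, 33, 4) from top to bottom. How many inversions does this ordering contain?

Element-by-element contributions:
9 → 4 → 1
27 → 23, 4 → 2
23 → 4 → 1
34 → 29, 33, 4 → 3
43 → 29, 33, 4 → 3
29 → 4 → 1
33 → 4 → 1
4 → none → 0
Sum: 1 + 2 + 1 + 3 + 3 + 1 + 1 + 0 = 12

Inversions: 12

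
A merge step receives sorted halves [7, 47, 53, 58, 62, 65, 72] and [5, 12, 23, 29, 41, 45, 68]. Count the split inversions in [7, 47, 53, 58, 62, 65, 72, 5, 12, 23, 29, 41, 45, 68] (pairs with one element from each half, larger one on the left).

38 split inversions

For each element r of the right run, count left-run elements greater than r:
r = 5: 7, 47, 53, 58, 62, 65, 72 → 7
r = 12: 47, 53, 58, 62, 65, 72 → 6
r = 23: 47, 53, 58, 62, 65, 72 → 6
r = 29: 47, 53, 58, 62, 65, 72 → 6
r = 41: 47, 53, 58, 62, 65, 72 → 6
r = 45: 47, 53, 58, 62, 65, 72 → 6
r = 68: 72 → 1
Cross-inversions: 7 + 6 + 6 + 6 + 6 + 6 + 1 = 38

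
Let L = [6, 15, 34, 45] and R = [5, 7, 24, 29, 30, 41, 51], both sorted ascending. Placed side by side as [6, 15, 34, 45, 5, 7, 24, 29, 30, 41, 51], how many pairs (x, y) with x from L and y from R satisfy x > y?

Take each right-half value and tally the left-half values above it:
r = 5: 6, 15, 34, 45 → 4
r = 7: 15, 34, 45 → 3
r = 24: 34, 45 → 2
r = 29: 34, 45 → 2
r = 30: 34, 45 → 2
r = 41: 45 → 1
r = 51: none → 0
Cross-inversions: 4 + 3 + 2 + 2 + 2 + 1 + 0 = 14

14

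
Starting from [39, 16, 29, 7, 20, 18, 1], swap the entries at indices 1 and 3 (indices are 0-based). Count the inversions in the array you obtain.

Inversions: 15

Positions 1 and 3 hold 16 and 7; after swapping, the array is [39, 7, 29, 16, 20, 18, 1].
For each element, count later entries that are smaller:
39 → 7, 29, 16, 20, 18, 1 → 6
7 → 1 → 1
29 → 16, 20, 18, 1 → 4
16 → 1 → 1
20 → 18, 1 → 2
18 → 1 → 1
1 → none → 0
Sum: 6 + 1 + 4 + 1 + 2 + 1 + 0 = 15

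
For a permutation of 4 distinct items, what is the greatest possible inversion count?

The maximum occurs when the array is in strictly decreasing order: every one of the C(4, 2) pairs is inverted.
C(4, 2) = 4·3/2 = 6

Inversions: 6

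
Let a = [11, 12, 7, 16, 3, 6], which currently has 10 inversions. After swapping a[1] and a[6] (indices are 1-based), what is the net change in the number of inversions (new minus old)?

-3

Positions 1 and 6 hold 11 and 6; after swapping, the array is [6, 12, 7, 16, 3, 11].
For each element, count later entries that are smaller:
6: 1
12: 3
7: 1
16: 2
3: 0
11: 0
Sum: 1 + 3 + 1 + 2 + 0 + 0 = 7
Change: 7 − 10 = -3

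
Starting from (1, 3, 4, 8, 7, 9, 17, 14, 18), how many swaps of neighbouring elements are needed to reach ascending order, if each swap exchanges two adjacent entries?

There are 2 swaps.

Each adjacent swap fixes exactly one inversion, so the minimum swap count equals the number of inversions.
Count inversions — for each element, later elements that are smaller:
1: none → 0
3: none → 0
4: none → 0
8: 7 → 1
7: none → 0
9: none → 0
17: 14 → 1
14: none → 0
18: none → 0
Total inversions: 0 + 0 + 0 + 1 + 0 + 0 + 1 + 0 + 0 = 2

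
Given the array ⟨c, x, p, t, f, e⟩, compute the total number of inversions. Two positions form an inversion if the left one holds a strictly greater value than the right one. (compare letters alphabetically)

There are 9 inversions.

Listing every pair i<j with a[i]>a[j] (using 1-based positions):
(2,3): x > p
(2,4): x > t
(2,5): x > f
(2,6): x > e
(3,5): p > f
(3,6): p > e
(4,5): t > f
(4,6): t > e
(5,6): f > e
That's 9 pairs.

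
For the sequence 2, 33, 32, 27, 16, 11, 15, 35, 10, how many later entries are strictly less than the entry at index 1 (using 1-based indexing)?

0

The element at index 1 is 2.
Elements after it: 33, 32, 27, 16, 11, 15, 35, 10
None of them are smaller than 2.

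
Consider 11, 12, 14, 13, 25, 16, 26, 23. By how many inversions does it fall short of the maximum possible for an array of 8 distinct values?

Maximum inversions for 8 distinct elements is C(8, 2) = 8·7/2 = 28.
Current inversions — for each element, count later smaller elements:
11: 0
12: 0
14: 1
13: 0
25: 2
16: 0
26: 1
23: 0
Current total: 0 + 0 + 1 + 0 + 2 + 0 + 1 + 0 = 4
Shortfall: 28 − 4 = 24

24 inversions short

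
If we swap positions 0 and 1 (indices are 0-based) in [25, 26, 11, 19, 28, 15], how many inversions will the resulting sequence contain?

9 inversions

Positions 0 and 1 hold 25 and 26; after swapping, the array is [26, 25, 11, 19, 28, 15].
For each element, count later entries that are smaller:
26: 4
25: 3
11: 0
19: 1
28: 1
15: 0
Sum: 4 + 3 + 0 + 1 + 1 + 0 = 9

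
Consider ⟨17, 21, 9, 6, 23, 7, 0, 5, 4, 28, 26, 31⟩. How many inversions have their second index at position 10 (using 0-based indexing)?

1

The element at index 10 is 26.
Elements before it: 17, 21, 9, 6, 23, 7, 0, 5, 4, 28
Those larger than 26: 28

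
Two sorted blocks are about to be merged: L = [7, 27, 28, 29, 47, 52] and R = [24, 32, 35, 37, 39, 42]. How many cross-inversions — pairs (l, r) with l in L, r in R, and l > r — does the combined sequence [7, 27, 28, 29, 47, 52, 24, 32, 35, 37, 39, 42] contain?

Split inversions: 15

For each element r of the right run, count left-run elements greater than r:
r = 24: 27, 28, 29, 47, 52 → 5
r = 32: 47, 52 → 2
r = 35: 47, 52 → 2
r = 37: 47, 52 → 2
r = 39: 47, 52 → 2
r = 42: 47, 52 → 2
Cross-inversions: 5 + 2 + 2 + 2 + 2 + 2 = 15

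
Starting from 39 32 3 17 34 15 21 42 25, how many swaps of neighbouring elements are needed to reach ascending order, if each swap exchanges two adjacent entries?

17

Each adjacent swap fixes exactly one inversion, so the minimum swap count equals the number of inversions.
Count inversions — for each element, later elements that are smaller:
39: 32, 3, 17, 34, 15, 21, 25 → 7
32: 3, 17, 15, 21, 25 → 5
3: none → 0
17: 15 → 1
34: 15, 21, 25 → 3
15: none → 0
21: none → 0
42: 25 → 1
25: none → 0
Total inversions: 7 + 5 + 0 + 1 + 3 + 0 + 0 + 1 + 0 = 17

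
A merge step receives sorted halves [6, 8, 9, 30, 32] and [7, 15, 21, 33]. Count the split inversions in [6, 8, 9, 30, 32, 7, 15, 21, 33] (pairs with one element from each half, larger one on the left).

There are 8 cross-inversions.

Count, for every r in R, how many entries of L exceed r:
r = 7: 8, 9, 30, 32 → 4
r = 15: 30, 32 → 2
r = 21: 30, 32 → 2
r = 33: none → 0
Cross-inversions: 4 + 2 + 2 + 0 = 8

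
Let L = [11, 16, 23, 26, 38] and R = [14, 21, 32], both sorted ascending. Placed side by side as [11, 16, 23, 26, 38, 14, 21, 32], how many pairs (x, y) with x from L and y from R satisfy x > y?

8

For each element r of the right run, count left-run elements greater than r:
r = 14: 16, 23, 26, 38 → 4
r = 21: 23, 26, 38 → 3
r = 32: 38 → 1
Cross-inversions: 4 + 3 + 1 = 8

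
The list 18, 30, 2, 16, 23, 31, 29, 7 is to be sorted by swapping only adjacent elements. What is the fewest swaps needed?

The minimum number of adjacent swaps to sort an array equals its inversion count, since every such swap removes exactly one inversion.
Count inversions — for each element, later elements that are smaller:
18: 2, 16, 7 → 3
30: 2, 16, 23, 29, 7 → 5
2: none → 0
16: 7 → 1
23: 7 → 1
31: 29, 7 → 2
29: 7 → 1
7: none → 0
Total inversions: 3 + 5 + 0 + 1 + 1 + 2 + 1 + 0 = 13

13 swaps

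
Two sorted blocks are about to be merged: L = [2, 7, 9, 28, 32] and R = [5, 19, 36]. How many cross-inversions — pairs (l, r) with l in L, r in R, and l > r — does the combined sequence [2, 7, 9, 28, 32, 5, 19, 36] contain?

Count, for every r in R, how many entries of L exceed r:
r = 5: 7, 9, 28, 32 → 4
r = 19: 28, 32 → 2
r = 36: none → 0
Cross-inversions: 4 + 2 + 0 = 6

6 cross-inversions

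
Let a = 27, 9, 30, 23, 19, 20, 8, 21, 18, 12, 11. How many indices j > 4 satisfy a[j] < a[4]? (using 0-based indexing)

4 such elements

The element at index 4 is 19.
Elements after it: 20, 8, 21, 18, 12, 11
Those smaller than 19: 8, 18, 12, 11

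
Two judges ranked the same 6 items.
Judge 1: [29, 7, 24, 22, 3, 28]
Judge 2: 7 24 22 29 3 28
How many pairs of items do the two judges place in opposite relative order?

Assign each item its position (1..6) in the first ordering, then rewrite the second ordering as that position sequence:
positions: 29→1, 7→2, 24→3, 22→4, 3→5, 28→6
second ordering as positions: [2, 3, 4, 1, 5, 6]
Discordant pairs = inversions in this position sequence.
2: 1 → 1
3: 1 → 1
4: 1 → 1
1: 0
5: 0
6: 0
Total: 1 + 1 + 1 + 0 + 0 + 0 = 3

3 discordant pairs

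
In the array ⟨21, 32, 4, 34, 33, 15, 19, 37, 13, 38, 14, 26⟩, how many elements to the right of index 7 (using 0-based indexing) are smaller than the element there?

3 such elements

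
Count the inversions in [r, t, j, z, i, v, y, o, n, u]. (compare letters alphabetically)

Out-of-order pairs: 22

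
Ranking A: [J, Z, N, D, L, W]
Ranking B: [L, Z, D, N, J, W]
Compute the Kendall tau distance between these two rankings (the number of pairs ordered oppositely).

8

Assign each item its position (1..6) in the first ordering, then rewrite the second ordering as that position sequence:
positions: J→1, Z→2, N→3, D→4, L→5, W→6
second ordering as positions: [5, 2, 4, 3, 1, 6]
Discordant pairs = inversions in this position sequence.
5: 2, 4, 3, 1 → 4
2: 1 → 1
4: 3, 1 → 2
3: 1 → 1
1: 0
6: 0
Total: 4 + 1 + 2 + 1 + 0 + 0 = 8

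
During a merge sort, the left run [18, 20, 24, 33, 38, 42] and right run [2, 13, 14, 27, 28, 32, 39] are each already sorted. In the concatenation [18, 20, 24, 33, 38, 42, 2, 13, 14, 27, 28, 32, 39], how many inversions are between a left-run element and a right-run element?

28

For each element r of the right run, count left-run elements greater than r:
r = 2: 18, 20, 24, 33, 38, 42 → 6
r = 13: 18, 20, 24, 33, 38, 42 → 6
r = 14: 18, 20, 24, 33, 38, 42 → 6
r = 27: 33, 38, 42 → 3
r = 28: 33, 38, 42 → 3
r = 32: 33, 38, 42 → 3
r = 39: 42 → 1
Cross-inversions: 6 + 6 + 6 + 3 + 3 + 3 + 1 = 28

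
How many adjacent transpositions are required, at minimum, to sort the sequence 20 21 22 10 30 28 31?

There are 4 adjacent swaps.

Minimum adjacent swaps = number of inversions (each swap of adjacent out-of-order elements removes one inversion and no swap can remove more).
Count inversions — for each element, later elements that are smaller:
20: 10 → 1
21: 10 → 1
22: 10 → 1
10: none → 0
30: 28 → 1
28: none → 0
31: none → 0
Total inversions: 1 + 1 + 1 + 0 + 1 + 0 + 0 = 4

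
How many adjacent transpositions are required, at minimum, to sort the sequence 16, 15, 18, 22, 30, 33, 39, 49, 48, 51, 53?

Minimum adjacent swaps = number of inversions (each swap of adjacent out-of-order elements removes one inversion and no swap can remove more).
Count inversions — for each element, later elements that are smaller:
16: 15 → 1
15: none → 0
18: none → 0
22: none → 0
30: none → 0
33: none → 0
39: none → 0
49: 48 → 1
48: none → 0
51: none → 0
53: none → 0
Total inversions: 1 + 0 + 0 + 0 + 0 + 0 + 0 + 1 + 0 + 0 + 0 = 2

2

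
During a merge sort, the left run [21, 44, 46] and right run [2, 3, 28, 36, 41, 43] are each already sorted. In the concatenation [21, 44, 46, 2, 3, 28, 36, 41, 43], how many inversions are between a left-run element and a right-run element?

14 split inversions

Take each right-half value and tally the left-half values above it:
r = 2: 21, 44, 46 → 3
r = 3: 21, 44, 46 → 3
r = 28: 44, 46 → 2
r = 36: 44, 46 → 2
r = 41: 44, 46 → 2
r = 43: 44, 46 → 2
Cross-inversions: 3 + 3 + 2 + 2 + 2 + 2 = 14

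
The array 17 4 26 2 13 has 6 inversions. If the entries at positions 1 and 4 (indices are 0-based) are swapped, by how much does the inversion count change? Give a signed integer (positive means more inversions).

Positions 1 and 4 hold 4 and 13; after swapping, the array is [17, 13, 26, 2, 4].
Element-by-element contributions:
17 → 13, 2, 4 → 3
13 → 2, 4 → 2
26 → 2, 4 → 2
2 → none → 0
4 → none → 0
Sum: 3 + 2 + 2 + 0 + 0 = 7
Change: 7 − 6 = +1

+1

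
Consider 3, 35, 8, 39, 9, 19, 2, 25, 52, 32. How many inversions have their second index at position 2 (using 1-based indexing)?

0 such elements

The element at index 2 is 35.
Elements before it: 3
None of them are larger than 35.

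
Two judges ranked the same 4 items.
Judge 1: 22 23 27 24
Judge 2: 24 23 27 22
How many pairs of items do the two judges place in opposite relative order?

Assign each item its position (1..4) in the first ordering, then rewrite the second ordering as that position sequence:
positions: 22→1, 23→2, 27→3, 24→4
second ordering as positions: [4, 2, 3, 1]
Discordant pairs = inversions in this position sequence.
4: 2, 3, 1 → 3
2: 1 → 1
3: 1 → 1
1: 0
Total: 3 + 1 + 1 + 0 = 5

Discordant pairs: 5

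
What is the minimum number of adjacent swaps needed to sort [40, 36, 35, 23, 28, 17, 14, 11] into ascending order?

Minimum adjacent swaps = number of inversions (each swap of adjacent out-of-order elements removes one inversion and no swap can remove more).
Count inversions — for each element, later elements that are smaller:
40: 36, 35, 23, 28, 17, 14, 11 → 7
36: 35, 23, 28, 17, 14, 11 → 6
35: 23, 28, 17, 14, 11 → 5
23: 17, 14, 11 → 3
28: 17, 14, 11 → 3
17: 14, 11 → 2
14: 11 → 1
11: none → 0
Total inversions: 7 + 6 + 5 + 3 + 3 + 2 + 1 + 0 = 27

27 swaps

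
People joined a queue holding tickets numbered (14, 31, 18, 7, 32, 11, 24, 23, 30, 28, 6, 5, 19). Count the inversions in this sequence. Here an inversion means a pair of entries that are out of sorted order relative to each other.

Sweep left to right; for each value list the smaller values that follow it:
14 → 7, 11, 6, 5 → 4
31 → 18, 7, 11, 24, 23, 30, 28, 6, 5, 19 → 10
18 → 7, 11, 6, 5 → 4
7 → 6, 5 → 2
32 → 11, 24, 23, 30, 28, 6, 5, 19 → 8
11 → 6, 5 → 2
24 → 23, 6, 5, 19 → 4
23 → 6, 5, 19 → 3
30 → 28, 6, 5, 19 → 4
28 → 6, 5, 19 → 3
6 → 5 → 1
5 → none → 0
19 → none → 0
Sum: 4 + 10 + 4 + 2 + 8 + 2 + 4 + 3 + 4 + 3 + 1 + 0 + 0 = 45

45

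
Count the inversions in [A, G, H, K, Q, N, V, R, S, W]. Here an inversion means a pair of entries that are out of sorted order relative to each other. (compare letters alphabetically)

Element-by-element contributions:
A → none → 0
G → none → 0
H → none → 0
K → none → 0
Q → N → 1
N → none → 0
V → R, S → 2
R → none → 0
S → none → 0
W → none → 0
Sum: 0 + 0 + 0 + 0 + 1 + 0 + 2 + 0 + 0 + 0 = 3

3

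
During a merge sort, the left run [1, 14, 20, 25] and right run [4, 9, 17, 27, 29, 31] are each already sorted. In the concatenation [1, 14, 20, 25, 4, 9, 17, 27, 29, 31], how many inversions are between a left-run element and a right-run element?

For each element r of the right run, count left-run elements greater than r:
r = 4: 14, 20, 25 → 3
r = 9: 14, 20, 25 → 3
r = 17: 20, 25 → 2
r = 27: none → 0
r = 29: none → 0
r = 31: none → 0
Cross-inversions: 3 + 3 + 2 + 0 + 0 + 0 = 8

Split inversions: 8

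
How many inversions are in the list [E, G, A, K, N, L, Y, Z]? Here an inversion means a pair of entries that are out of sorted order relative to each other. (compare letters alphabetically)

3 inversions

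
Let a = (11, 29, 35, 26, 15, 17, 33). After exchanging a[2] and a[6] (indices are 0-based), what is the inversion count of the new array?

There are 8 inversions.

Positions 2 and 6 hold 35 and 33; after swapping, the array is [11, 29, 33, 26, 15, 17, 35].
For each element, count later entries that are smaller:
11 → none → 0
29 → 26, 15, 17 → 3
33 → 26, 15, 17 → 3
26 → 15, 17 → 2
15 → none → 0
17 → none → 0
35 → none → 0
Sum: 0 + 3 + 3 + 2 + 0 + 0 + 0 = 8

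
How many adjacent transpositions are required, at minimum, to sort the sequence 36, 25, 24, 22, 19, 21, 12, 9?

27 swaps

Each adjacent swap fixes exactly one inversion, so the minimum swap count equals the number of inversions.
Count inversions — for each element, later elements that are smaller:
36: 25, 24, 22, 19, 21, 12, 9 → 7
25: 24, 22, 19, 21, 12, 9 → 6
24: 22, 19, 21, 12, 9 → 5
22: 19, 21, 12, 9 → 4
19: 12, 9 → 2
21: 12, 9 → 2
12: 9 → 1
9: none → 0
Total inversions: 7 + 6 + 5 + 4 + 2 + 2 + 1 + 0 = 27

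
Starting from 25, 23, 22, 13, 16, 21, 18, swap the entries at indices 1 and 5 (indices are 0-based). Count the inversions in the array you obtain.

Positions 1 and 5 hold 23 and 21; after swapping, the array is [25, 21, 22, 13, 16, 23, 18].
Count, for each position, how many later elements it exceeds:
25 → 21, 22, 13, 16, 23, 18 → 6
21 → 13, 16, 18 → 3
22 → 13, 16, 18 → 3
13 → none → 0
16 → none → 0
23 → 18 → 1
18 → none → 0
Sum: 6 + 3 + 3 + 0 + 0 + 1 + 0 = 13

13 inversions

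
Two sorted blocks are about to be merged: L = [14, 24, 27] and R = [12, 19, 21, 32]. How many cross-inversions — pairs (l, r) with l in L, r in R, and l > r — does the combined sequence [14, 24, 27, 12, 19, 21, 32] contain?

7

Count, for every r in R, how many entries of L exceed r:
r = 12: 14, 24, 27 → 3
r = 19: 24, 27 → 2
r = 21: 24, 27 → 2
r = 32: none → 0
Cross-inversions: 3 + 2 + 2 + 0 = 7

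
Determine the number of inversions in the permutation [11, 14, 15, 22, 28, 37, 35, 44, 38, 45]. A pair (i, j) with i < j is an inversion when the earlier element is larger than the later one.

2

Sweep left to right; for each value list the smaller values that follow it:
11 → none → 0
14 → none → 0
15 → none → 0
22 → none → 0
28 → none → 0
37 → 35 → 1
35 → none → 0
44 → 38 → 1
38 → none → 0
45 → none → 0
Sum: 0 + 0 + 0 + 0 + 0 + 1 + 0 + 1 + 0 + 0 = 2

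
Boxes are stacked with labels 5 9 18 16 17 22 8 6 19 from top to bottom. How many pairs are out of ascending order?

For each element, count later entries that are smaller:
5 → none → 0
9 → 8, 6 → 2
18 → 16, 17, 8, 6 → 4
16 → 8, 6 → 2
17 → 8, 6 → 2
22 → 8, 6, 19 → 3
8 → 6 → 1
6 → none → 0
19 → none → 0
Sum: 0 + 2 + 4 + 2 + 2 + 3 + 1 + 0 + 0 = 14

14 inversions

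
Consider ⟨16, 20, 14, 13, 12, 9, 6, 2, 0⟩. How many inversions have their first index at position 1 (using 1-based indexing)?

The element at index 1 is 16.
Elements after it: 20, 14, 13, 12, 9, 6, 2, 0
Those smaller than 16: 14, 13, 12, 9, 6, 2, 0

7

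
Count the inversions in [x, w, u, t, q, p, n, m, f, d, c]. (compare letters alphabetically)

55 out-of-order pairs

Element-by-element contributions:
x → w, u, t, q, p, n, m, f, d, c → 10
w → u, t, q, p, n, m, f, d, c → 9
u → t, q, p, n, m, f, d, c → 8
t → q, p, n, m, f, d, c → 7
q → p, n, m, f, d, c → 6
p → n, m, f, d, c → 5
n → m, f, d, c → 4
m → f, d, c → 3
f → d, c → 2
d → c → 1
c → none → 0
Sum: 10 + 9 + 8 + 7 + 6 + 5 + 4 + 3 + 2 + 1 + 0 = 55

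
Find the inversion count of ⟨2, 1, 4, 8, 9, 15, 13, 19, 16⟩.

3

For each element, count later entries that are smaller:
2 → 1 → 1
1 → none → 0
4 → none → 0
8 → none → 0
9 → none → 0
15 → 13 → 1
13 → none → 0
19 → 16 → 1
16 → none → 0
Sum: 1 + 0 + 0 + 0 + 0 + 1 + 0 + 1 + 0 = 3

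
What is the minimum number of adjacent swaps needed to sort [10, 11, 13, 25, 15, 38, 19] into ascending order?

Minimum adjacent swaps = number of inversions (each swap of adjacent out-of-order elements removes one inversion and no swap can remove more).
Count inversions — for each element, later elements that are smaller:
10: none → 0
11: none → 0
13: none → 0
25: 15, 19 → 2
15: none → 0
38: 19 → 1
19: none → 0
Total inversions: 0 + 0 + 0 + 2 + 0 + 1 + 0 = 3

3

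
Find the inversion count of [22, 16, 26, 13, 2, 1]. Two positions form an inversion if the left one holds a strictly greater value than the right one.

13 inversions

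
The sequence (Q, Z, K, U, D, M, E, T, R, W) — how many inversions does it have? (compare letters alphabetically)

21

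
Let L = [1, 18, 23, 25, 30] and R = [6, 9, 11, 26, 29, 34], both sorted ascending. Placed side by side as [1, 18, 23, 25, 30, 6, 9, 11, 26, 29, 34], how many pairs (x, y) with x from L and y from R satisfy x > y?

14

Count, for every r in R, how many entries of L exceed r:
r = 6: 18, 23, 25, 30 → 4
r = 9: 18, 23, 25, 30 → 4
r = 11: 18, 23, 25, 30 → 4
r = 26: 30 → 1
r = 29: 30 → 1
r = 34: none → 0
Cross-inversions: 4 + 4 + 4 + 1 + 1 + 0 = 14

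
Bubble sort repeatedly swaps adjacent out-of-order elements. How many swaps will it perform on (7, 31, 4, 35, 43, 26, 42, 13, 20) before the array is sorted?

16 swaps

Each adjacent swap fixes exactly one inversion, so the minimum swap count equals the number of inversions.
Count inversions — for each element, later elements that are smaller:
7: 4 → 1
31: 4, 26, 13, 20 → 4
4: none → 0
35: 26, 13, 20 → 3
43: 26, 42, 13, 20 → 4
26: 13, 20 → 2
42: 13, 20 → 2
13: none → 0
20: none → 0
Total inversions: 1 + 4 + 0 + 3 + 4 + 2 + 2 + 0 + 0 = 16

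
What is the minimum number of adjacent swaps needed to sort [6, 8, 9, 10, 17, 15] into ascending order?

The minimum number of adjacent swaps to sort an array equals its inversion count, since every such swap removes exactly one inversion.
Count inversions — for each element, later elements that are smaller:
6: none → 0
8: none → 0
9: none → 0
10: none → 0
17: 15 → 1
15: none → 0
Total inversions: 0 + 0 + 0 + 0 + 1 + 0 = 1

Adjacent swaps: 1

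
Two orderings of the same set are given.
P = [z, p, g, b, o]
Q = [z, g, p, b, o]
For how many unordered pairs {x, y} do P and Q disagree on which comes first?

1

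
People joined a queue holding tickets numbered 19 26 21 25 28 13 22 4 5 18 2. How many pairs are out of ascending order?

40 inversions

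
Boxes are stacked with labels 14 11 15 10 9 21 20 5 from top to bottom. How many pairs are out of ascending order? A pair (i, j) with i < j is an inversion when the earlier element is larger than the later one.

16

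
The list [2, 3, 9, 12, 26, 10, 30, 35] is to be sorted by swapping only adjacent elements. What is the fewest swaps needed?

Each adjacent swap fixes exactly one inversion, so the minimum swap count equals the number of inversions.
Count inversions — for each element, later elements that are smaller:
2: none → 0
3: none → 0
9: none → 0
12: 10 → 1
26: 10 → 1
10: none → 0
30: none → 0
35: none → 0
Total inversions: 0 + 0 + 0 + 1 + 1 + 0 + 0 + 0 = 2

2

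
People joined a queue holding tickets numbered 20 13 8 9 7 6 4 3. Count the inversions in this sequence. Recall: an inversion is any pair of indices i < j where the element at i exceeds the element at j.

27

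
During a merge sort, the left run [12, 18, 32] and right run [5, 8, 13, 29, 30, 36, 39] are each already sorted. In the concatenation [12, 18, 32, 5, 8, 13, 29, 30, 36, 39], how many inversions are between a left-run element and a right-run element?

10

Count, for every r in R, how many entries of L exceed r:
r = 5: 12, 18, 32 → 3
r = 8: 12, 18, 32 → 3
r = 13: 18, 32 → 2
r = 29: 32 → 1
r = 30: 32 → 1
r = 36: none → 0
r = 39: none → 0
Cross-inversions: 3 + 3 + 2 + 1 + 1 + 0 + 0 = 10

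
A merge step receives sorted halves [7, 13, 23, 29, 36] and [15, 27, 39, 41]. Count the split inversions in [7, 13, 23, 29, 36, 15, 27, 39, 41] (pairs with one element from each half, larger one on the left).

For each element r of the right run, count left-run elements greater than r:
r = 15: 23, 29, 36 → 3
r = 27: 29, 36 → 2
r = 39: none → 0
r = 41: none → 0
Cross-inversions: 3 + 2 + 0 + 0 = 5

5 split inversions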